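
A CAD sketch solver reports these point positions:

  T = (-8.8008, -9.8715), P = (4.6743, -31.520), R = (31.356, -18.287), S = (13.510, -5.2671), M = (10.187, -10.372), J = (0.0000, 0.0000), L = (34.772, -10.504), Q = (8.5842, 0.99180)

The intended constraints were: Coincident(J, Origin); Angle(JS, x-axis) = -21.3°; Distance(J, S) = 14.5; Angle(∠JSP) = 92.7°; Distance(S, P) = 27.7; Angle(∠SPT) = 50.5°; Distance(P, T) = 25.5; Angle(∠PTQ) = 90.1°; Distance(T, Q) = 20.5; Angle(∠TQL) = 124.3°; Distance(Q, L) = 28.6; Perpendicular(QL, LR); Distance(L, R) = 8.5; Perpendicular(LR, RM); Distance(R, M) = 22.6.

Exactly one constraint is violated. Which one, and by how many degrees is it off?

Perpendicular(LR, RM) — off by 3.20°.

J = (0.00, 0.00) ✓; JS at -21.30° ✓; |JS| = 14.50 ✓; ∠JSP = 92.70° ✓; |SP| = 27.70 ✓; ∠SPT = 50.50° ✓; |PT| = 25.50 ✓; ∠PTQ = 90.10° ✓; |TQ| = 20.50 ✓; ∠TQL = 124.3° ✓; |QL| = 28.60 ✓; ∠(QL, LR) = 90.00° ✓; |LR| = 8.500 ✓; ∠(LR, RM) = 86.80° ✗; |RM| = 22.60 ✓.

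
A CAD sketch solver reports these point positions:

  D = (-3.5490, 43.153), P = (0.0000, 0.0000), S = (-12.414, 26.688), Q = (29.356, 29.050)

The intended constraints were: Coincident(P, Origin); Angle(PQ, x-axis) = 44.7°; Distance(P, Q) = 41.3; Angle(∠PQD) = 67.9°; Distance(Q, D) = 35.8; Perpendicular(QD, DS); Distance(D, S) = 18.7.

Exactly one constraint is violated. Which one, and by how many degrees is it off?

Perpendicular(QD, DS) — off by 5.10°.

P = (0.00, 0.00) ✓; PQ at 44.70° ✓; |PQ| = 41.30 ✓; ∠PQD = 67.90° ✓; |QD| = 35.80 ✓; ∠(QD, DS) = 84.90° ✗; |DS| = 18.70 ✓.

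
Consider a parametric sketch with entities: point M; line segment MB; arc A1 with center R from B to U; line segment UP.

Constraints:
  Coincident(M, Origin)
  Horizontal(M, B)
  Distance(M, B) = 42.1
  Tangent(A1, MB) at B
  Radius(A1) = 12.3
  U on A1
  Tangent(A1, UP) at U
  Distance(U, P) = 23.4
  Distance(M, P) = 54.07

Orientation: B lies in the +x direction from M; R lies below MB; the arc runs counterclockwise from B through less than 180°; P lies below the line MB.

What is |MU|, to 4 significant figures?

34.54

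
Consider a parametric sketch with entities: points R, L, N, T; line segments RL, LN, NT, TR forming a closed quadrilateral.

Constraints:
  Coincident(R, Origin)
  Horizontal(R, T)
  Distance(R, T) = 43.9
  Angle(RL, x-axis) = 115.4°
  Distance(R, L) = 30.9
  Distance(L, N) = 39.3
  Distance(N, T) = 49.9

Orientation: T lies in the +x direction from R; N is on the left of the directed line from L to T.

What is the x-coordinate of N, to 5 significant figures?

22.174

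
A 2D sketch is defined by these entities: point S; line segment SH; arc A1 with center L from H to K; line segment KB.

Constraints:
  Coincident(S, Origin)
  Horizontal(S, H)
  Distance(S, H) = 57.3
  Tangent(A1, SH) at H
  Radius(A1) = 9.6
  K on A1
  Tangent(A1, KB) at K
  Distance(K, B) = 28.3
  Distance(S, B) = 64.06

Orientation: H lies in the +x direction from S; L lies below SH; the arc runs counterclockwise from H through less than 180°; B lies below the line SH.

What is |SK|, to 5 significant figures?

48.943

S is at the origin; SH is horizontal with |SH| = 57.3 and H on the +x side, so H = (57.300, 0.0000). A1 meets SH tangentially, so LH is at right angles to SH, so L = H + (0, -9.6) = (57.300, -9.6000). Since LK ⟂ KB (tangency), |LB| = √(9.6² + 28.3²) = 29.884 regardless of where K sits on A1. So B lies on both circle(S, 64.06) and circle(L, 29.884); the below-SH intersection is B = (50.969, -38.806). K is the foot of the tangent from B: K = (47.762, -10.688).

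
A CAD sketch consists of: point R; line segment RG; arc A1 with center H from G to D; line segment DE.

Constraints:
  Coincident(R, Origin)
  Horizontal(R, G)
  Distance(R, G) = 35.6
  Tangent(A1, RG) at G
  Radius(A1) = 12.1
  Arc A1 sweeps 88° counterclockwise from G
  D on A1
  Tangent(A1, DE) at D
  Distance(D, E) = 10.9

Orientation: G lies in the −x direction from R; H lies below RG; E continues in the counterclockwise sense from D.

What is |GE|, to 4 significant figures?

25.79

R is at the origin; RG is horizontal with |RG| = 35.6 and G on the −x side, so G = (-35.60, 0.000). Tangency of A1 to RG means the radius HG is perpendicular to RG, so H = G + (0, -12.1) = (-35.60, -12.10). On A1, G sits at bearing 90° from H; an 88° counterclockwise sweep puts D at bearing 178°, so D = H + 12.1·(cos 178°, sin 178°) = (-47.69, -11.68). Since A1 is tangent to DE there, HD ⟂ DE, so DE runs along (−sin 178°, cos 178°); with |DE| = 10.9, E = (-48.07, -22.57). Then |GE| = |E − G| = 25.79.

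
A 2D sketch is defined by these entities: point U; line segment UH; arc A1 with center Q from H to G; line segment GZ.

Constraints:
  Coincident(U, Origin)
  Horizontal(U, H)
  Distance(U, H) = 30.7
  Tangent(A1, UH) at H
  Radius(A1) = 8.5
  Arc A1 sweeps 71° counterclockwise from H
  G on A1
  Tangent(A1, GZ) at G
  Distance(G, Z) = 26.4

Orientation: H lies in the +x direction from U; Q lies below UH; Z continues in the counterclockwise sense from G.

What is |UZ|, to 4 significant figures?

33.76

On A1, H sits at bearing 90° from Q; a 71° counterclockwise sweep puts G at bearing 161°, so G = Q + 8.5·(cos 161°, sin 161°) = (22.66, -5.733). The tangent condition forces QG to be normal to GZ, so GZ runs along (−sin 161°, cos 161°); with |GZ| = 26.4, Z = (14.07, -30.69). Then |UZ| = |Z − U| = 33.76.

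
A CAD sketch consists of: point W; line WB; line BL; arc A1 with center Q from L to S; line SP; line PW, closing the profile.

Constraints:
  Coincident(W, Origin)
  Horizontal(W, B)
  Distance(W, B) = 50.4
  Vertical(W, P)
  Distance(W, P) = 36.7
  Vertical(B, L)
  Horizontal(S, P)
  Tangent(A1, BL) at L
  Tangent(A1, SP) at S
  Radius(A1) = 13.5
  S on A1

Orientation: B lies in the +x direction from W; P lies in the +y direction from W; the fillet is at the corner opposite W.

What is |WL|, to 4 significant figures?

55.48

W is at the origin; W and B share the same y with |WB| = 50.4 and B on the +x side, so B = (50.40, 0.000). WP is vertical with |WP| = 36.7 and P on the +y side, so P = (0.000, 36.70). The virtual corner opposite W is at (50.40, 36.70). Since A1 is tangent to BL there, QL ⟂ BL and tangency of A1 to SP means the radius QS is perpendicular to SP, with radius 13.5, so the center Q sits 13.5 in from both sides at Q = (36.90, 23.20). That places the tangent points at L = (50.40, 23.20) on BL and S = (36.90, 36.70) on SP. Then |WL| = |L − W| = 55.48.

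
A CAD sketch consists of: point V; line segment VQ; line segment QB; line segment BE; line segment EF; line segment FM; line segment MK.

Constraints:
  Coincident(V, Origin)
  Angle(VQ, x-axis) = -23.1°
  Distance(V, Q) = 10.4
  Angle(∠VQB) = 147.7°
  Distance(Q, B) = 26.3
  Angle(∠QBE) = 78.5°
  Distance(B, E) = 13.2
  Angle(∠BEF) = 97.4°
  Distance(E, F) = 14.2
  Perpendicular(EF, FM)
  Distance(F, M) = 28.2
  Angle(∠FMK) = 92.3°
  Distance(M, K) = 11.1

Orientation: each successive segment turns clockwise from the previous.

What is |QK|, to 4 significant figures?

27.62

V is at the origin; VQ runs at -23.1° with length 10.4, so Q = (9.566, -4.080). ∠VQB = 147.7° gives QB at -55.40° from the x-axis; with |QB| = 26.3, B = (24.50, -25.73). ∠QBE = 78.5° gives BE at -156.9° from the x-axis; with |BE| = 13.2, E = (12.36, -30.91). ∠BEF = 97.4° gives EF at 120.5° from the x-axis; with |EF| = 14.2, F = (5.152, -18.67). EF ⟂ FM, so FM runs at 30.50°; with |FM| = 28.2, M = (29.45, -4.360). ∠FMK = 92.3° gives MK at -57.20° from the x-axis; with |MK| = 11.1, K = (35.46, -13.69). Then |QK| = |K − Q| = 27.62.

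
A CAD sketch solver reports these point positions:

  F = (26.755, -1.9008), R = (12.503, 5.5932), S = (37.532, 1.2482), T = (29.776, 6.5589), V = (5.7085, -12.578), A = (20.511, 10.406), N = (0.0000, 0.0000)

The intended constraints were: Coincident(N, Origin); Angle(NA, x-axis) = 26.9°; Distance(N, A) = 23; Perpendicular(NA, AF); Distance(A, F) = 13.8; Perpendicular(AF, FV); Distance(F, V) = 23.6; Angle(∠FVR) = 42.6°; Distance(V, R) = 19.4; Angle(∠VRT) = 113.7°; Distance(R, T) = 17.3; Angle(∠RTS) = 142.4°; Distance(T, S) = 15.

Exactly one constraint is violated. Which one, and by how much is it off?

Distance(T, S) = 15 — off by 5.60.

N = (0.00, 0.00) ✓; NA at 26.90° ✓; |NA| = 23.00 ✓; ∠(NA, AF) = 90.00° ✓; |AF| = 13.80 ✓; ∠(AF, FV) = 90.00° ✓; |FV| = 23.60 ✓; ∠FVR = 42.60° ✓; |VR| = 19.40 ✓; ∠VRT = 113.7° ✓; |RT| = 17.30 ✓; ∠RTS = 142.4° ✓; |TS| = 9.400 ✗.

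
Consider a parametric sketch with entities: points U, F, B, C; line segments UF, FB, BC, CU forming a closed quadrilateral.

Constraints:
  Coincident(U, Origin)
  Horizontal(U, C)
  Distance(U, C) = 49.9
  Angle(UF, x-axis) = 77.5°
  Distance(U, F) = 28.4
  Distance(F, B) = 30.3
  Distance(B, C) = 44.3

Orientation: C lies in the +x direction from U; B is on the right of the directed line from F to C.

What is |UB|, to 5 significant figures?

6.2292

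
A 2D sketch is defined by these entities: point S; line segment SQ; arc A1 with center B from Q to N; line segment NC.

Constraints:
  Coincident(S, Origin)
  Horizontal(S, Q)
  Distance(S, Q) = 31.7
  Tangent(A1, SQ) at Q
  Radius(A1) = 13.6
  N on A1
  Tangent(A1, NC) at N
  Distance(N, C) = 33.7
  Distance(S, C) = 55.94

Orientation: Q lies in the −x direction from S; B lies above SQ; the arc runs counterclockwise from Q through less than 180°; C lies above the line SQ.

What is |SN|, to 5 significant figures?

24.866

Checks: S = (0.00, 0.00) ✓; |BN| = 13.60 ✓; ∠(BN, NC) = 90.00° ✓; |NC| = 33.70 ✓; |SC| = 55.94 ✓.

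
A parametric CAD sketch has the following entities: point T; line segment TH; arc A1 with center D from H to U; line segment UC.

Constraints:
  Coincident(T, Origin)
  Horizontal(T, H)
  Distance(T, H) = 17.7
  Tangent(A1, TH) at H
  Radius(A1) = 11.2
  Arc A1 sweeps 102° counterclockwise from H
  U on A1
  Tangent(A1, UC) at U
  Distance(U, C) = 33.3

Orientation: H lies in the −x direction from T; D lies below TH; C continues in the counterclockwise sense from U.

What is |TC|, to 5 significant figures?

50.966

On A1, H sits at bearing 90° from D; a 102° counterclockwise sweep puts U at bearing 192°, so U = D + 11.2·(cos 192°, sin 192°) = (-28.655, -13.529). The tangent condition forces DU to be normal to UC, so UC runs along (−sin 192°, cos 192°); with |UC| = 33.3, C = (-21.732, -46.101). Then |TC| = |C − T| = 50.966.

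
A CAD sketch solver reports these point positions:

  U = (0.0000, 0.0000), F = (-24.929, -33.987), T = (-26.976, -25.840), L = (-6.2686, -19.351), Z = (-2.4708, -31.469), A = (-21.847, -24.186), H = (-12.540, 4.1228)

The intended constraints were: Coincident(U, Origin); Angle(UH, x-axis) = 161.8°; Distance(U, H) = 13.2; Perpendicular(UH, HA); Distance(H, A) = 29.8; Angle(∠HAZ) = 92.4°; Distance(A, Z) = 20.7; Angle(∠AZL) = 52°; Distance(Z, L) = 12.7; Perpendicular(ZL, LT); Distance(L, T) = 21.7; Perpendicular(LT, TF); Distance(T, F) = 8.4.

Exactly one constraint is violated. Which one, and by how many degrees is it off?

Perpendicular(LT, TF) — off by 3.30°.

U = (0.00, 0.00) ✓; UH at 161.8° ✓; |UH| = 13.20 ✓; ∠(UH, HA) = 90.00° ✓; |HA| = 29.80 ✓; ∠HAZ = 92.40° ✓; |AZ| = 20.70 ✓; ∠AZL = 52.00° ✓; |ZL| = 12.70 ✓; ∠(ZL, LT) = 90.00° ✓; |LT| = 21.70 ✓; ∠(LT, TF) = 86.70° ✗; |TF| = 8.400 ✓.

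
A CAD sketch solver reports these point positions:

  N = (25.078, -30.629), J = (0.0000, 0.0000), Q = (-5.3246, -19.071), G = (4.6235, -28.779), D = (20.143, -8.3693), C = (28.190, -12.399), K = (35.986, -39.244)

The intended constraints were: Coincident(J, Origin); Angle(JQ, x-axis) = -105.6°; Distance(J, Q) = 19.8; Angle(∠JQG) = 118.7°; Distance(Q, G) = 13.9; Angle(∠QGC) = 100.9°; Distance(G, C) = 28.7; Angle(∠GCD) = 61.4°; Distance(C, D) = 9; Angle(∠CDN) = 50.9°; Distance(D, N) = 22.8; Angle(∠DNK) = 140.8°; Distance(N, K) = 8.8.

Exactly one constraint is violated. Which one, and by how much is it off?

Distance(N, K) = 8.8 — off by 5.10.

J = (0.00, 0.00) ✓; JQ at -105.6° ✓; |JQ| = 19.80 ✓; ∠JQG = 118.7° ✓; |QG| = 13.90 ✓; ∠QGC = 100.9° ✓; |GC| = 28.70 ✓; ∠GCD = 61.40° ✓; |CD| = 9.000 ✓; ∠CDN = 50.90° ✓; |DN| = 22.80 ✓; ∠DNK = 140.8° ✓; |NK| = 13.90 ✗.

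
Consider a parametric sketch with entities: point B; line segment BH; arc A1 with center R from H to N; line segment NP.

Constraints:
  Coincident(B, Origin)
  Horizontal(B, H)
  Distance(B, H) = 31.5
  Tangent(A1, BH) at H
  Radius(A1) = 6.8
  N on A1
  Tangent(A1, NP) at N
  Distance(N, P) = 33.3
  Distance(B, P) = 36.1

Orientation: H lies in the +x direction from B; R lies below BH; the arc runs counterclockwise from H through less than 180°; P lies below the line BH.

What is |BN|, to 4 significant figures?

25.63

B is at the origin; B and H share the same y with |BH| = 31.5 and H on the +x side, so H = (31.50, 0.000). A1 meets BH tangentially, so RH is at right angles to BH, so R = H + (0, -6.8) = (31.50, -6.800). Since RN ⟂ NP (tangency), |RP| = √(6.8² + 33.3²) = 33.99 regardless of where N sits on A1. So P lies on both circle(B, 36.1) and circle(R, 33.99); the below-BH intersection is P = (11.44, -34.24). N is the foot of the tangent from P: N = (25.32, -3.967).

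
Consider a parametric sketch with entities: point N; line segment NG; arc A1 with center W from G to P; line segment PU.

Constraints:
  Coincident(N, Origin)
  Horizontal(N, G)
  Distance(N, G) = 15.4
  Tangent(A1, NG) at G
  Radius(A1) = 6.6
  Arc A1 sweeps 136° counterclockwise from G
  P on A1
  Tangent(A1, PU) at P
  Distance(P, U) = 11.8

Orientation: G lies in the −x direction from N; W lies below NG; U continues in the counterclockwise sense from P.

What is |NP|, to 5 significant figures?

22.982

N is at the origin; NG is horizontal with |NG| = 15.4 and G on the −x side, so G = (-15.400, 0.0000). A1 meets NG tangentially, so WG is at right angles to NG, so W = G + (0, -6.6) = (-15.400, -6.6000). On A1, G sits at bearing 90° from W; a 136° counterclockwise sweep puts P at bearing 226°, so P = W + 6.6·(cos 226°, sin 226°) = (-19.985, -11.348). Then |NP| = |P − N| = 22.982.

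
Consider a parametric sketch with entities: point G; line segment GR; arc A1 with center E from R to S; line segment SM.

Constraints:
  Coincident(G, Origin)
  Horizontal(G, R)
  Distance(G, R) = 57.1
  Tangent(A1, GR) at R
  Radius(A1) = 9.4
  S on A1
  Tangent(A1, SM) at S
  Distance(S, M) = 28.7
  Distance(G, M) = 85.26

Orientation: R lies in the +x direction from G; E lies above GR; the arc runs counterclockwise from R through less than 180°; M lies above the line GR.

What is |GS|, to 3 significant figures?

65.2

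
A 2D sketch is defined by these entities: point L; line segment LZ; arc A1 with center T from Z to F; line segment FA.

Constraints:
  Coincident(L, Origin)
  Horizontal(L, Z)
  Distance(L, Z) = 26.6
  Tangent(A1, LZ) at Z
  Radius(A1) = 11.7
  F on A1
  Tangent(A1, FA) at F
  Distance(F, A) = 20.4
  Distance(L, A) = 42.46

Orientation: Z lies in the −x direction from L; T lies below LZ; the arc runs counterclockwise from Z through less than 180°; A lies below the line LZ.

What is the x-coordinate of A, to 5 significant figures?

-23.942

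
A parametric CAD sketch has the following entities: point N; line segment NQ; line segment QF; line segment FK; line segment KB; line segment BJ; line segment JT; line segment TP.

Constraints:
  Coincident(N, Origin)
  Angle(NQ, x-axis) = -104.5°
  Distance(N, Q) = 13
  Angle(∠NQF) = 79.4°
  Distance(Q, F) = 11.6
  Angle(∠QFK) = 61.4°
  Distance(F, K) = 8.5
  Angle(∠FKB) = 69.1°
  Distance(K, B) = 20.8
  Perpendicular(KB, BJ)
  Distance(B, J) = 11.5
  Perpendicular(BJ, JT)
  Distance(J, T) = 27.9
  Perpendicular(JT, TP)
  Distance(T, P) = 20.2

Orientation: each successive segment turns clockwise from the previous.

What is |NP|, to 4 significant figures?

6.535

The perpendicularity gives JT at right angles to BJ, so JT runs at 105.4°; with |JT| = 27.9, T = (-19.88, 1.158). JT is perpendicular to TP, so TP runs at 15.40°; with |TP| = 20.2, P = (-0.4070, 6.522). Then |NP| = |P − N| = 6.535.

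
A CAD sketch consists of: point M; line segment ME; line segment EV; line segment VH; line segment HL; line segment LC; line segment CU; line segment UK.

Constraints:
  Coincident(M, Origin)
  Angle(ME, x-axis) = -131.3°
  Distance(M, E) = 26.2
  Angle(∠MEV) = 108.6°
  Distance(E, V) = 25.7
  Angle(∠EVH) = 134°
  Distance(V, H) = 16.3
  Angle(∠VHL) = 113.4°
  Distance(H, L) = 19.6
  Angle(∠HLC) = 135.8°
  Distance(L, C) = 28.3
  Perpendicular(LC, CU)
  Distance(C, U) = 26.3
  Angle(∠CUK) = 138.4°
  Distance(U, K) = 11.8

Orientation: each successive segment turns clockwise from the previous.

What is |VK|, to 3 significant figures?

29.4

M is at the origin; ME runs at -131.3° with length 26.2, so E = (-17.3, -19.7). ∠MEV = 108.6° gives EV at 157° from the x-axis; with |EV| = 25.7, V = (-41.0, -9.77). ∠EVH = 134.0° gives VH at 111° from the x-axis; with |VH| = 16.3, H = (-46.9, 5.42). ∠VHL = 113.4° gives HL at 44.7° from the x-axis; with |HL| = 19.6, L = (-33.0, 19.2). ∠HLC = 135.8° gives LC at 0.500° from the x-axis; with |LC| = 28.3, C = (-4.69, 19.5). The perpendicularity gives CU at right angles to LC, so CU runs at -89.5°; with |CU| = 26.3, U = (-4.46, -6.84). ∠CUK = 138.4° gives UK at -131° from the x-axis; with |UK| = 11.8, K = (-12.2, -15.7). Then |VK| = |K − V| = 29.4.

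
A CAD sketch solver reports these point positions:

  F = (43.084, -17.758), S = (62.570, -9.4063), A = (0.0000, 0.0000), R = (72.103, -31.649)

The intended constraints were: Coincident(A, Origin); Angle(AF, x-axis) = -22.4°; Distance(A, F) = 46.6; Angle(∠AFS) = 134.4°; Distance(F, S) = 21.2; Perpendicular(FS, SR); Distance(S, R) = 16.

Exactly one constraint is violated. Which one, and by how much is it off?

Distance(S, R) = 16 — off by 8.20.

A = (0.00, 0.00) ✓; AF at -22.40° ✓; |AF| = 46.60 ✓; ∠AFS = 134.4° ✓; |FS| = 21.20 ✓; ∠(FS, SR) = 90.00° ✓; |SR| = 24.20 ✗.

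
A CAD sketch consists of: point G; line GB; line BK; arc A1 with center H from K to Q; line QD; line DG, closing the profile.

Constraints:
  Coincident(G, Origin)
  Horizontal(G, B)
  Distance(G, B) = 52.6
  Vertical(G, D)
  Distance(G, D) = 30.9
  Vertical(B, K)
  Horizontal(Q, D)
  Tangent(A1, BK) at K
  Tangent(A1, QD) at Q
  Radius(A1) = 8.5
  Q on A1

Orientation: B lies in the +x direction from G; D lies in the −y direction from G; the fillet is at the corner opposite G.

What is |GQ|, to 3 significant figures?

53.8

G is at the origin; GB is horizontal with |GB| = 52.6 and B on the +x side, so B = (52.6, 0.00). GD is vertical with |GD| = 30.9 and D on the −y side, so D = (0.00, -30.9). The virtual corner opposite G is at (52.6, -30.9). The tangent condition forces HK to be normal to BK and since A1 is tangent to QD there, HQ ⟂ QD, with radius 8.5, so the center H sits 8.5 in from both sides at H = (44.1, -22.4). That places the tangent points at K = (52.6, -22.4) on BK and Q = (44.1, -30.9) on QD. Then |GQ| = |Q − G| = 53.8.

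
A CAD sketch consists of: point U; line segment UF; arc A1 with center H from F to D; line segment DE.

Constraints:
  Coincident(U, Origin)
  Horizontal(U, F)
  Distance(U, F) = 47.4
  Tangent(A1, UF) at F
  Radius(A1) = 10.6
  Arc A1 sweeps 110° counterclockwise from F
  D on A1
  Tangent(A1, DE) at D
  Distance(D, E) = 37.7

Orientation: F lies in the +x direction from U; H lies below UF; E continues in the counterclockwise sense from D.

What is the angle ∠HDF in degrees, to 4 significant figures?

35.00°

U is at the origin; U and F share the same y with |UF| = 47.4 and F on the +x side, so F = (47.40, 0.000). Tangency of A1 to UF means the radius HF is perpendicular to UF, so H = F + (0, -10.6) = (47.40, -10.60). On A1, F sits at bearing 90° from H; a 110° counterclockwise sweep puts D at bearing 200°, so D = H + 10.6·(cos 200°, sin 200°) = (37.44, -14.23). Then cos ∠HDF = DH·DF / (|DH||DF|), giving 35.00°.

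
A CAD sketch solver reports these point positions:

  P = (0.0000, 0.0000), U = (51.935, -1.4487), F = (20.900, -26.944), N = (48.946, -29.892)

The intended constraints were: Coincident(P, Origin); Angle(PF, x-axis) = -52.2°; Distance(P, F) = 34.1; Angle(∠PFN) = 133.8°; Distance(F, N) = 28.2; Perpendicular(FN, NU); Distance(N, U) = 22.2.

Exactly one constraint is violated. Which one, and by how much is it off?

Distance(N, U) = 22.2 — off by 6.40.

P = (0.00, 0.00) ✓; PF at -52.20° ✓; |PF| = 34.10 ✓; ∠PFN = 133.8° ✓; |FN| = 28.20 ✓; ∠(FN, NU) = 90.00° ✓; |NU| = 28.60 ✗.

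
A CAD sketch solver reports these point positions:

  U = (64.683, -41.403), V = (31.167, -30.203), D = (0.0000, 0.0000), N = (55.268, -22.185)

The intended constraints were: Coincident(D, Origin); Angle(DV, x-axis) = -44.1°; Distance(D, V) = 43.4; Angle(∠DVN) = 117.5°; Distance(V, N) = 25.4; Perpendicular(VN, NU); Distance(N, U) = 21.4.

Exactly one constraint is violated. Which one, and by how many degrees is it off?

Perpendicular(VN, NU) — off by 7.70°.

D = (0.00, 0.00) ✓; DV at -44.10° ✓; |DV| = 43.40 ✓; ∠DVN = 117.5° ✓; |VN| = 25.40 ✓; ∠(VN, NU) = 82.30° ✗; |NU| = 21.40 ✓.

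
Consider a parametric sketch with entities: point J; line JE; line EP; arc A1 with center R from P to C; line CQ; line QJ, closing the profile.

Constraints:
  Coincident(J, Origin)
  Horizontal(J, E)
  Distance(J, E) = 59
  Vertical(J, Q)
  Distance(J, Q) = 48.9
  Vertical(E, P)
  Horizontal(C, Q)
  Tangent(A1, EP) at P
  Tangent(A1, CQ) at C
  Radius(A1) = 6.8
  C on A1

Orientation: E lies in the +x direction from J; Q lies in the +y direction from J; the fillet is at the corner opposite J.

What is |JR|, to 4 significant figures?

67.06

J and Q share the same x with |JQ| = 48.9 and Q on the +y side, so Q = (0.000, 48.90). The virtual corner opposite J is at (59.00, 48.90). Since A1 is tangent to EP there, RP ⟂ EP and tangency of A1 to CQ means the radius RC is perpendicular to CQ, with radius 6.8, so the center R sits 6.8 in from both sides at R = (52.20, 42.10). Then |JR| = |R − J| = 67.06.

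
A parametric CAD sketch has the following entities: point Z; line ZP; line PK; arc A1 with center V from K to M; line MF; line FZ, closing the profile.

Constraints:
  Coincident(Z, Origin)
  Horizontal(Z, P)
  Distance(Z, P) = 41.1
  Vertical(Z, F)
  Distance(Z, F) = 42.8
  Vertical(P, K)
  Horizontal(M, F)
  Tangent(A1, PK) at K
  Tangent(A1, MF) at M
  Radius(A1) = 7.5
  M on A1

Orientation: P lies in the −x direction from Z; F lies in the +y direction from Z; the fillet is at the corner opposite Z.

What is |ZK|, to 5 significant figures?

54.178

Z is at the origin; ZP is horizontal with |ZP| = 41.1 and P on the −x side, so P = (-41.100, 0.0000). ZF is vertical with |ZF| = 42.8 and F on the +y side, so F = (0.0000, 42.800). The virtual corner opposite Z is at (-41.100, 42.800). The tangent condition forces VK to be normal to PK and the tangent condition forces VM to be normal to MF, with radius 7.5, so the center V sits 7.5 in from both sides at V = (-33.600, 35.300). That places the tangent points at K = (-41.100, 35.300) on PK and M = (-33.600, 42.800) on MF. Then |ZK| = |K − Z| = 54.178.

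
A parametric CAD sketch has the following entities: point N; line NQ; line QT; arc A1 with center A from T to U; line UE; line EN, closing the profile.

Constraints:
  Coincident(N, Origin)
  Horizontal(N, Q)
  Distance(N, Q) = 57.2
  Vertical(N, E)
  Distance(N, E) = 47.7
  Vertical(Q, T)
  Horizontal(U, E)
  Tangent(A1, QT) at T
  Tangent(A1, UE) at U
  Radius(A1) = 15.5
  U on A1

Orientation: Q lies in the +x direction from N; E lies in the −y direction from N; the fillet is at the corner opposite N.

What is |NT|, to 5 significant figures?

65.641

N is at the origin; N and Q share the same y with |NQ| = 57.2 and Q on the +x side, so Q = (57.200, 0.0000). NE is vertical with |NE| = 47.7 and E on the −y side, so E = (0.0000, -47.700). The virtual corner opposite N is at (57.200, -47.700). Tangency of A1 to QT means the radius AT is perpendicular to QT and since A1 is tangent to UE there, AU ⟂ UE, with radius 15.5, so the center A sits 15.5 in from both sides at A = (41.700, -32.200). That places the tangent points at T = (57.200, -32.200) on QT and U = (41.700, -47.700) on UE. Then |NT| = |T − N| = 65.641.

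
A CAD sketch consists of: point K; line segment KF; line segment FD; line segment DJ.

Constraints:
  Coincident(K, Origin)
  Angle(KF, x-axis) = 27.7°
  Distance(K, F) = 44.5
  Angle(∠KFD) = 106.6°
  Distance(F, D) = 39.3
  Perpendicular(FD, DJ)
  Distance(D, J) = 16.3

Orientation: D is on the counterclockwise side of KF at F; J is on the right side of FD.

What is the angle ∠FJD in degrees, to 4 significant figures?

67.47°

∠KFD = 106.6°, so FD runs at 27.7° + (180° − 106.6°) = 101.1° from the x-axis; with |FD| = 39.3, D = F + 39.3·(cos 101.1°, sin 101.1°) = (31.83, 59.25). FD ⟂ DJ; with |DJ| = 16.3 on the right of FD, J = D + 16.3·(0.9813, 0.1925) = (47.83, 62.39). Then cos ∠FJD = JF·JD / (|JF||JD|), giving 67.47°.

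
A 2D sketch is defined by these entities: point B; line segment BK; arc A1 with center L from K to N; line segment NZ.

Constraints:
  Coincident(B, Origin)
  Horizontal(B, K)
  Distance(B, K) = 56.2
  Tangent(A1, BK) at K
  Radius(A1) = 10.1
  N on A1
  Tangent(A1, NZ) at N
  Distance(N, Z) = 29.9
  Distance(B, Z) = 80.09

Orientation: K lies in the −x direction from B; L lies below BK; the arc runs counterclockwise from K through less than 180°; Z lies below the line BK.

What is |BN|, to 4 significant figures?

66.77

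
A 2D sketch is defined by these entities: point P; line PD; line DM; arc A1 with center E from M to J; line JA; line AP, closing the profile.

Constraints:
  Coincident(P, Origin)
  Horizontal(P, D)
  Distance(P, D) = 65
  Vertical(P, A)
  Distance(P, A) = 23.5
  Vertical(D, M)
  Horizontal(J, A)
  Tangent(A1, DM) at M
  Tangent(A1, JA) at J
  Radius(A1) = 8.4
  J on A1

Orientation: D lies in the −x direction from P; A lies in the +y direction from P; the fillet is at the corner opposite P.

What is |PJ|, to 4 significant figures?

61.28

P is at the origin; PD is horizontal with |PD| = 65.0 and D on the −x side, so D = (-65.00, 0.000). P and A share the same x with |PA| = 23.5 and A on the +y side, so A = (0.000, 23.50). The virtual corner opposite P is at (-65.00, 23.50). A1 meets DM tangentially, so EM is at right angles to DM and A1 meets JA tangentially, so EJ is at right angles to JA, with radius 8.4, so the center E sits 8.4 in from both sides at E = (-56.60, 15.10). That places the tangent points at M = (-65.00, 15.10) on DM and J = (-56.60, 23.50) on JA. Then |PJ| = |J − P| = 61.28.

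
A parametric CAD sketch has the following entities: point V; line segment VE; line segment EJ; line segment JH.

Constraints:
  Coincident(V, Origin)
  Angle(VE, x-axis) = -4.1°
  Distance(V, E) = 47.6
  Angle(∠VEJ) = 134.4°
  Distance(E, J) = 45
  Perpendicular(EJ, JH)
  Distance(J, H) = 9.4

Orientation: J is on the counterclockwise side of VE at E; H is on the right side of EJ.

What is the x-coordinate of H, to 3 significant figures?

87.4

∠VEJ = 134.4°, so EJ runs at -4.1° + (180° − 134.4°) = 41.5° from the x-axis; with |EJ| = 45.0, J = E + 45.0·(cos 41.5°, sin 41.5°) = (81.2, 26.4). The perpendicularity gives JH at right angles to EJ; with |JH| = 9.4 on the right of EJ, H = J + 9.4·(0.663, -0.749) = (87.4, 19.4). So H.x = 87.4.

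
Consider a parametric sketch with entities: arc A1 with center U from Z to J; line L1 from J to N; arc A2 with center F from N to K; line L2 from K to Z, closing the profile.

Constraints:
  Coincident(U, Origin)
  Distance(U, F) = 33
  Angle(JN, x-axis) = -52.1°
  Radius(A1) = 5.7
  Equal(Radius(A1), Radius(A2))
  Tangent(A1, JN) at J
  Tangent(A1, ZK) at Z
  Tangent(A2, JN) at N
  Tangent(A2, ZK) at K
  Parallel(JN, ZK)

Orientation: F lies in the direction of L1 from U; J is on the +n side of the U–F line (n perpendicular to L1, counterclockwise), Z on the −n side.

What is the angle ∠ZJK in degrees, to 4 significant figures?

70.94°

The slot axis is L1's direction at -52.1°, so u = (cos -52.1°, sin -52.1°) = (0.6143, -0.7891) and n = (−sin -52.1°, cos -52.1°) = (0.7891, 0.6143). U is at the origin and F lies 33.0 along u from U, so F = 33.0·u = (20.27, -26.04). Tangency of A1 to both parallel lines with radius 5.7 puts J and Z at U ± 5.7·n: J = (4.498, 3.501), Z = (-4.498, -3.501). Equal radii place N and K the same way about F: N = F + 5.7·n = (24.77, -22.54), K = F − 5.7·n = (15.77, -29.54). Then cos ∠ZJK = JZ·JK / (|JZ||JK|), giving 70.94°.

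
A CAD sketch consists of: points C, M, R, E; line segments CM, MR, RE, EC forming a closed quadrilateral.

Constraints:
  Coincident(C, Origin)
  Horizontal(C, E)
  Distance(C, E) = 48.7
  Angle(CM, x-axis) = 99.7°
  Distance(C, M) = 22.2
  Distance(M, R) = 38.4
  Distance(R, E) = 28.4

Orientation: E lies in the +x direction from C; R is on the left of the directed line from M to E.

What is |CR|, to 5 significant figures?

42.440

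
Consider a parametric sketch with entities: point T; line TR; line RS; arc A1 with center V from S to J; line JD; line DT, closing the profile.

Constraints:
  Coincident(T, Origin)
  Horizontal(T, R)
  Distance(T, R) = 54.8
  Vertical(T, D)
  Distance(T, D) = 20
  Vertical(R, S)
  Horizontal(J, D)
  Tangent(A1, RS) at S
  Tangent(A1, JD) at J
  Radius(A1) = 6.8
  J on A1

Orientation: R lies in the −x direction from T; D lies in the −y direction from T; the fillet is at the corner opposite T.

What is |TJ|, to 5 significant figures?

52.000

T is at the origin; T and R share the same y with |TR| = 54.8 and R on the −x side, so R = (-54.800, 0.0000). TD is vertical with |TD| = 20.0 and D on the −y side, so D = (0.0000, -20.000). The virtual corner opposite T is at (-54.800, -20.000). Since A1 is tangent to RS there, VS ⟂ RS and the tangent condition forces VJ to be normal to JD, with radius 6.8, so the center V sits 6.8 in from both sides at V = (-48.000, -13.200). That places the tangent points at S = (-54.800, -13.200) on RS and J = (-48.000, -20.000) on JD. Then |TJ| = |J − T| = 52.000.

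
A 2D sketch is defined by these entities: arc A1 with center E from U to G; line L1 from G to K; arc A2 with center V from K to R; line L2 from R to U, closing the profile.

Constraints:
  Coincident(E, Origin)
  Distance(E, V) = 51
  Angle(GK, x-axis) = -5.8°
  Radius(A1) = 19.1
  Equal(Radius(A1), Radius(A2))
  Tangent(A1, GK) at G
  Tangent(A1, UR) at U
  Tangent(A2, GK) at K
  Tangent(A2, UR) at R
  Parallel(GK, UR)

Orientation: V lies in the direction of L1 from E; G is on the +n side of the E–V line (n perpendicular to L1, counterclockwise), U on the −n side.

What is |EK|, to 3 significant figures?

54.5

Tangency of A1 to both parallel lines with radius 19.1 puts G and U at E ± 19.1·n: G = (1.93, 19.0), U = (-1.93, -19.0). Equal radii place K and R the same way about V: K = V + 19.1·n = (52.7, 13.8), R = V − 19.1·n = (48.8, -24.2). Then |EK| = |K − E| = 54.5.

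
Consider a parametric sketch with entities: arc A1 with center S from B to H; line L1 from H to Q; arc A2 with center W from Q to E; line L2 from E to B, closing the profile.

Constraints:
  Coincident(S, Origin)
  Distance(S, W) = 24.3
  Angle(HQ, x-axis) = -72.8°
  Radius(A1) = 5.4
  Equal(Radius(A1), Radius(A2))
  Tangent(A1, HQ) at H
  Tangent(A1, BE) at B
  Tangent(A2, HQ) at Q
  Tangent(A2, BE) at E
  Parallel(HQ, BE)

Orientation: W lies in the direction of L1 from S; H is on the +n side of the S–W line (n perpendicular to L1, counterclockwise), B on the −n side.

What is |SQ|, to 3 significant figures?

24.9

Tangency of A1 to both parallel lines with radius 5.4 puts H and B at S ± 5.4·n: H = (5.16, 1.60), B = (-5.16, -1.60). Equal radii place Q and E the same way about W: Q = W + 5.4·n = (12.3, -21.6), E = W − 5.4·n = (2.03, -24.8). Then |SQ| = |Q − S| = 24.9.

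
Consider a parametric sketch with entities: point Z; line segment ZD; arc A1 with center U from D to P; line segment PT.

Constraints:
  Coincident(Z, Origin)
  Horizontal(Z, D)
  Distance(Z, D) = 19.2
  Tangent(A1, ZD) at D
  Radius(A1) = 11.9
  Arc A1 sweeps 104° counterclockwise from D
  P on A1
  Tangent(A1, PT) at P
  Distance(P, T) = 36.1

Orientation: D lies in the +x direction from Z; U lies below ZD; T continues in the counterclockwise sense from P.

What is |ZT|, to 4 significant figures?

52.43

Z is at the origin; ZD is horizontal with |ZD| = 19.2 and D on the +x side, so D = (19.20, 0.000). A1 meets ZD tangentially, so UD is at right angles to ZD, so U = D + (0, -11.9) = (19.20, -11.90). On A1, D sits at bearing 90° from U; a 104° counterclockwise sweep puts P at bearing 194°, so P = U + 11.9·(cos 194°, sin 194°) = (7.653, -14.78). Tangency of A1 to PT means the radius UP is perpendicular to PT, so PT runs along (−sin 194°, cos 194°); with |PT| = 36.1, T = (16.39, -49.81). Then |ZT| = |T − Z| = 52.43.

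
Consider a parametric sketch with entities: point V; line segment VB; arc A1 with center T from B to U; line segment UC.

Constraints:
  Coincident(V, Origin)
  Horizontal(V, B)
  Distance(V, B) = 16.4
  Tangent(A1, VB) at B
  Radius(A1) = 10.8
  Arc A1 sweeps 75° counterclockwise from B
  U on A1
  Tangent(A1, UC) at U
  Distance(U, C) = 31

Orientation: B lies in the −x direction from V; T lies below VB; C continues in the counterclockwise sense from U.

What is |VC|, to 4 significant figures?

51.53

V is at the origin; V and B share the same y with |VB| = 16.4 and B on the −x side, so B = (-16.40, 0.000). The tangent condition forces TB to be normal to VB, so T = B + (0, -10.8) = (-16.40, -10.80). On A1, B sits at bearing 90° from T; a 75° counterclockwise sweep puts U at bearing 165°, so U = T + 10.8·(cos 165°, sin 165°) = (-26.83, -8.005). Since A1 is tangent to UC there, TU ⟂ UC, so UC runs along (−sin 165°, cos 165°); with |UC| = 31.0, C = (-34.86, -37.95). Then |VC| = |C − V| = 51.53.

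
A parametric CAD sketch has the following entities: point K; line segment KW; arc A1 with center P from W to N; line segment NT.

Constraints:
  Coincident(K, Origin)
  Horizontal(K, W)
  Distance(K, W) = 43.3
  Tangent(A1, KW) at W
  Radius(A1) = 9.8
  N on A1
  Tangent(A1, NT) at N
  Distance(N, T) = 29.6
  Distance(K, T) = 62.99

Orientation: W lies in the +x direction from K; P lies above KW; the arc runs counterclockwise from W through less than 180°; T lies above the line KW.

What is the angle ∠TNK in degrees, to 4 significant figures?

92.79°

Checks: ∠(PW, WK) = 90.00° ✓; |PN| = 9.800 ✓; ∠(PN, NT) = 90.00° ✓; |NT| = 29.60 ✓; |KT| = 62.99 ✓.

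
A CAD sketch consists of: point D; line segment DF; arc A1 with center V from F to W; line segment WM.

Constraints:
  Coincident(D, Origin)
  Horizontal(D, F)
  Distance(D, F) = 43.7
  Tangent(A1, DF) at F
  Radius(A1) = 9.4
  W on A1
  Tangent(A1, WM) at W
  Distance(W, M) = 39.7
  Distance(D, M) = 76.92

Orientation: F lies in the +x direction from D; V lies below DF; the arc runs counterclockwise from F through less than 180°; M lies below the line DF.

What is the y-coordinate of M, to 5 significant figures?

-46.058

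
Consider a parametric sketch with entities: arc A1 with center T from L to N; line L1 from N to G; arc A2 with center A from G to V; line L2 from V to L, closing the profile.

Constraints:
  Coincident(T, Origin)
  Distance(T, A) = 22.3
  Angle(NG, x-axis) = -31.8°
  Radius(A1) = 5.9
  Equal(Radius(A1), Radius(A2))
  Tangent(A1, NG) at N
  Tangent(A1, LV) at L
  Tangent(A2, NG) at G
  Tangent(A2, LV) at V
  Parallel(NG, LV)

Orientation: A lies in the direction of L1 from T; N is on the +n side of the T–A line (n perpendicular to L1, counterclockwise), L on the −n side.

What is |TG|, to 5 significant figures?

23.067

The slot axis is L1's direction at -31.8°, so u = (cos -31.8°, sin -31.8°) = (0.84989, -0.52696) and n = (−sin -31.8°, cos -31.8°) = (0.52696, 0.84989). T is at the origin and A lies 22.3 along u from T, so A = 22.3·u = (18.953, -11.751). Tangency of A1 to both parallel lines with radius 5.9 puts N and L at T ± 5.9·n: N = (3.1090, 5.0144), L = (-3.1090, -5.0144). Equal radii place G and V the same way about A: G = A + 5.9·n = (22.062, -6.7367), V = A − 5.9·n = (15.844, -16.765). Then |TG| = |G − T| = 23.067.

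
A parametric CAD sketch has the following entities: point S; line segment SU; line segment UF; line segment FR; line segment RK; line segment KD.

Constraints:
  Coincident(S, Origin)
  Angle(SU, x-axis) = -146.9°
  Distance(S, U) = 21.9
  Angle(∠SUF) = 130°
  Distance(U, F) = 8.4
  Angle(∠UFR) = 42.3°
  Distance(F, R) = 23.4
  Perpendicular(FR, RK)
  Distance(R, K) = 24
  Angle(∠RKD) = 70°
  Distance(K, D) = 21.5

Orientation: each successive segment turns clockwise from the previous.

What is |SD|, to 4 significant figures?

28.37

S is at the origin; SU runs at -146.9° with length 21.9, so U = (-18.35, -11.96). ∠SUF = 130.0° gives UF at 163.1° from the x-axis; with |UF| = 8.4, F = (-26.38, -9.518). ∠UFR = 42.3° gives FR at 25.40° from the x-axis; with |FR| = 23.4, R = (-5.245, 0.5193). FR ⟂ RK, so RK runs at -64.60°; with |RK| = 24.0, K = (5.049, -21.16). ∠RKD = 70.0° gives KD at -174.6° from the x-axis; with |KD| = 21.5, D = (-16.36, -23.18). Then |SD| = |D − S| = 28.37.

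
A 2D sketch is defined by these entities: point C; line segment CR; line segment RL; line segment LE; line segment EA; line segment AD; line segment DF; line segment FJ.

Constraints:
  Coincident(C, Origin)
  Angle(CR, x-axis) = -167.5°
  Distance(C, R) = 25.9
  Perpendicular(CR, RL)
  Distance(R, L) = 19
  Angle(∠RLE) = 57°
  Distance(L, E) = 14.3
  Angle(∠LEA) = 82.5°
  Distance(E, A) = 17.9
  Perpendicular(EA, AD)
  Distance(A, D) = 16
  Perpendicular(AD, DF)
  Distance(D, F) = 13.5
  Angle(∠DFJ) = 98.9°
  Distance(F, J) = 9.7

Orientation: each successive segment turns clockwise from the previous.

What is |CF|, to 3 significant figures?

34.2

EA ⟂ AD, so AD runs at 152°; with |AD| = 16.0, D = (-38.5, -0.357). AD is perpendicular to DF, so DF runs at 62.0°; with |DF| = 13.5, F = (-32.2, 11.6). Then |CF| = |F − C| = 34.2.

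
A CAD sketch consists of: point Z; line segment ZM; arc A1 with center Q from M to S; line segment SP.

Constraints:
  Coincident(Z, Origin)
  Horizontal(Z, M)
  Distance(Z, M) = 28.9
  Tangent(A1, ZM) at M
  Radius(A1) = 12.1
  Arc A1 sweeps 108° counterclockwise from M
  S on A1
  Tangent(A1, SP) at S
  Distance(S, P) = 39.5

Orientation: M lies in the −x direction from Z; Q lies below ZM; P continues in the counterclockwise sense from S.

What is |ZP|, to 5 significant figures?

60.395

Z is at the origin; Z and M share the same y with |ZM| = 28.9 and M on the −x side, so M = (-28.900, 0.0000). Tangency of A1 to ZM means the radius QM is perpendicular to ZM, so Q = M + (0, -12.1) = (-28.900, -12.100). On A1, M sits at bearing 90° from Q; a 108° counterclockwise sweep puts S at bearing 198°, so S = Q + 12.1·(cos 198°, sin 198°) = (-40.408, -15.839). Tangency of A1 to SP means the radius QS is perpendicular to SP, so SP runs along (−sin 198°, cos 198°); with |SP| = 39.5, P = (-28.202, -53.406). Then |ZP| = |P − Z| = 60.395.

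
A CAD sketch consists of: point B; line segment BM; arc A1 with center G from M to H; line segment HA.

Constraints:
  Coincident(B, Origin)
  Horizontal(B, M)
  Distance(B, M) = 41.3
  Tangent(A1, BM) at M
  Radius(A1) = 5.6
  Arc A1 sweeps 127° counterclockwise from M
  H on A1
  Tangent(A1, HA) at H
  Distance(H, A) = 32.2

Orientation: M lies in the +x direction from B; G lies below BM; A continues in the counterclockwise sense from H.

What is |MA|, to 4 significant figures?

37.75

On A1, M sits at bearing 90° from G; a 127° counterclockwise sweep puts H at bearing 217°, so H = G + 5.6·(cos 217°, sin 217°) = (36.83, -8.970). Tangency of A1 to HA means the radius GH is perpendicular to HA, so HA runs along (−sin 217°, cos 217°); with |HA| = 32.2, A = (56.21, -34.69). Then |MA| = |A − M| = 37.75.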